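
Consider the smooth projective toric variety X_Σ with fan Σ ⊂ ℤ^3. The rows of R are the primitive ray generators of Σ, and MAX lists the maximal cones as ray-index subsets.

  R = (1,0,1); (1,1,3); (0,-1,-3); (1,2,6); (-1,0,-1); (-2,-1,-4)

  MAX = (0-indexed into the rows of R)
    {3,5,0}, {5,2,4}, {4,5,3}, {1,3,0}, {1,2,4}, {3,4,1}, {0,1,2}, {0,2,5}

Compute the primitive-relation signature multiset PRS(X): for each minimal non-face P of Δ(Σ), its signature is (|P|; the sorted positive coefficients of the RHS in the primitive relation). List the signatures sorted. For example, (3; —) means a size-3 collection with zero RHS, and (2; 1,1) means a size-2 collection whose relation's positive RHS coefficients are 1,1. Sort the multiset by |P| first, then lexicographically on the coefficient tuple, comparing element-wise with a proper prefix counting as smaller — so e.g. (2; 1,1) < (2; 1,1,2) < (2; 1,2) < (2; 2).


|primitive collections| = 3. Relations:

  {0,4}:  v_{0} + v_{4} = 0  ⇒ sig = (2; —)
  {1,5}:  v_{1} + v_{5} = v_{4}  ⇒ sig = (2; 1)
  {2,3}:  v_{2} + v_{3} = v_{1}  ⇒ sig = (2; 1)

Signatures (|P|; sorted positive RHS coefficients), sorted:
[(2; —), (2; 1), (2; 1)]


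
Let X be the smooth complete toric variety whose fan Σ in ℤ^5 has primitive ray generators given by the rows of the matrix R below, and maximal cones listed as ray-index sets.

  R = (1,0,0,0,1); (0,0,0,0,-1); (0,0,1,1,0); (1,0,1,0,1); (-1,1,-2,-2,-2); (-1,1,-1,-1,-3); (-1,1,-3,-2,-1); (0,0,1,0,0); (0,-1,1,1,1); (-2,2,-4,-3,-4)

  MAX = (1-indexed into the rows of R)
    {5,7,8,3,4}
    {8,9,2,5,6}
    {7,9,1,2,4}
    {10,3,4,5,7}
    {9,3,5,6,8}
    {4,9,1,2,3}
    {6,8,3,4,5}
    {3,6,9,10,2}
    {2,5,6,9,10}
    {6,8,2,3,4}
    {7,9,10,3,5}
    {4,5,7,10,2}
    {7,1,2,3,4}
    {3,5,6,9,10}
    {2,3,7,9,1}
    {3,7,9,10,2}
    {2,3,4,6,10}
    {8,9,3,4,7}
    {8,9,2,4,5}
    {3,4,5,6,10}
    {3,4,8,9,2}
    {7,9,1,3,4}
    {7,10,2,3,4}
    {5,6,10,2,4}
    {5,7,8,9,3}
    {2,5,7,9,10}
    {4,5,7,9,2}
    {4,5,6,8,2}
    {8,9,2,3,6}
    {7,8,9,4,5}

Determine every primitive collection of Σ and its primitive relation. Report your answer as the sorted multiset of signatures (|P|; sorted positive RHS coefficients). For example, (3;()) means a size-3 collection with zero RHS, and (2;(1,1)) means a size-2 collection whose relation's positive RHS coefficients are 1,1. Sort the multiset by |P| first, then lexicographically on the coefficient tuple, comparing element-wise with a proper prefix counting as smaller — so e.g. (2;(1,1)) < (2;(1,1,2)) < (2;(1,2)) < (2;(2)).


12 collections generate NE(X_Σ); each relation:

  P={1,8}:  v_{1} + v_{8} = v_{4}  ⇒ sig = (2;(1))
  P={6,7}:  v_{6} + v_{7} = v_{10}  ⇒ sig = (2;(1))
  P={1,5}:  v_{1} + v_{5} = v_{2} + v_{4} + v_{7}  ⇒ sig = (2;(1,1,1))
  P={1,6}:  v_{1} + v_{6} = 2·v_{2} + v_{3} + v_{4} + v_{7}  ⇒ sig = (2;(1,1,1,2))
  P={1,10}:  v_{1} + v_{10} = 2·v_{2} + v_{3} + v_{4} + 2·v_{7}  ⇒ sig = (2;(1,1,2,2))
  P={8,10}:  v_{8} + v_{10} = v_{3} + 2·v_{5}  ⇒ sig = (2;(1,2))
  P={2,3,5}:  v_{2} + v_{3} + v_{5} = v_{6}  ⇒ sig = (3;(1))
  P={2,7,8}:  v_{2} + v_{7} + v_{8} = v_{5}  ⇒ sig = (3;(1))
  P={4,9,10}:  v_{4} + v_{9} + v_{10} = v_{5}  ⇒ sig = (3;(1))
  P={4,6,9}:  v_{4} + v_{6} + v_{9} = v_{2} + v_{8}  ⇒ sig = (3;(1,1))
  P={3,4,5,9}:  v_{3} + v_{4} + v_{5} + v_{9} = v_{8}  ⇒ sig = (4;(1))
  P={2,3,4,7,9}:  v_{2} + v_{3} + v_{4} + v_{7} + v_{9} = 0  ⇒ sig = (5;())

Signatures (|P|; sorted positive RHS coefficients), sorted:
{ (2;(1)) ×2,  (2;(1,1,1)),  (2;(1,1,1,2)),  (2;(1,1,2,2)),  (2;(1,2)),  (3;(1)) ×3,  (3;(1,1)),  (4;(1)),  (5;()) }


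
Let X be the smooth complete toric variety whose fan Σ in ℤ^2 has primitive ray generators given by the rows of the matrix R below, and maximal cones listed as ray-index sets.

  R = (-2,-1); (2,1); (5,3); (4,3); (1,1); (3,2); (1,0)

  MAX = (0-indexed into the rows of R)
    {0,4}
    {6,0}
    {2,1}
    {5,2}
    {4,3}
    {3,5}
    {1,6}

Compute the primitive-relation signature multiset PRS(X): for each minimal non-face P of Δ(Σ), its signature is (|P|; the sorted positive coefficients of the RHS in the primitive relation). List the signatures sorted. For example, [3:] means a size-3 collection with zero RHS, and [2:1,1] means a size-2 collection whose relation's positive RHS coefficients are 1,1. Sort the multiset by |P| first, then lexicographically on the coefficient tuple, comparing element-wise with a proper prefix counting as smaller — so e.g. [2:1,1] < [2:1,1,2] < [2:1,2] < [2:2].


Σ has 14 primitive collections:

  {0,1}:  v_{0} + v_{1} = 0  ⇒ sig = [2:]
  {0,2}:  v_{0} + v_{2} = v_{5}  ⇒ sig = [2:1]
  {0,5}:  v_{0} + v_{5} = v_{4}  ⇒ sig = [2:1]
  {1,4}:  v_{1} + v_{4} = v_{5}  ⇒ sig = [2:1]
  {1,5}:  v_{1} + v_{5} = v_{2}  ⇒ sig = [2:1]
  {3,6}:  v_{3} + v_{6} = v_{2}  ⇒ sig = [2:1]
  {4,5}:  v_{4} + v_{5} = v_{3}  ⇒ sig = [2:1]
  {4,6}:  v_{4} + v_{6} = v_{1}  ⇒ sig = [2:1]
  {0,3}:  v_{0} + v_{3} = 2·v_{4}  ⇒ sig = [2:2]
  {1,3}:  v_{1} + v_{3} = 2·v_{5}  ⇒ sig = [2:2]
  {2,4}:  v_{2} + v_{4} = 2·v_{5}  ⇒ sig = [2:2]
  {5,6}:  v_{5} + v_{6} = 2·v_{1}  ⇒ sig = [2:2]
  {2,3}:  v_{2} + v_{3} = 3·v_{5}  ⇒ sig = [2:3]
  {2,6}:  v_{2} + v_{6} = 3·v_{1}  ⇒ sig = [2:3]

Hence PRS(X_Σ) =
{ [2:],  [2:1] ×7,  [2:2] ×4,  [2:3] ×2 }


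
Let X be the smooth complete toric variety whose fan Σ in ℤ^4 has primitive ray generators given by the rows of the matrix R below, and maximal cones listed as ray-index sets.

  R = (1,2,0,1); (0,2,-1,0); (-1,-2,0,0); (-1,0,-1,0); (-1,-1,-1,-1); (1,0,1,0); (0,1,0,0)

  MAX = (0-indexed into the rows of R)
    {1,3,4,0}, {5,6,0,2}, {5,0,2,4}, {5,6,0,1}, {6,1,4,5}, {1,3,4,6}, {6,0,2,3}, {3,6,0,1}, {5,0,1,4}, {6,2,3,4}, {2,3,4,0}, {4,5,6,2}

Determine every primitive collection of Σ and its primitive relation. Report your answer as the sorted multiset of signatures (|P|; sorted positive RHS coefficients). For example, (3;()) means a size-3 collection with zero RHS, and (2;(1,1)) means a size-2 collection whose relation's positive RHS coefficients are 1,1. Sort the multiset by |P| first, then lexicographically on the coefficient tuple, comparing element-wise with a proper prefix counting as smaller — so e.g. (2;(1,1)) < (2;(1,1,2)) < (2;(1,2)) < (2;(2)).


Minimal non-faces — 3 found among 7 rays, 12 max cones:

  {3,5}:  v_{3} + v_{5} = 0  so sig = (2;())
  {1,2}:  v_{1} + v_{2} = v_{3}  so sig = (2;(1))
  {0,4,6}:  v_{0} + v_{4} + v_{6} = v_{1}  so sig = (3;(1))

so the primitive-relation signature multiset is
    |P|=2: 2 collections, coeffs (), (1)
    |P|=3: 1 collection, coeffs (1)


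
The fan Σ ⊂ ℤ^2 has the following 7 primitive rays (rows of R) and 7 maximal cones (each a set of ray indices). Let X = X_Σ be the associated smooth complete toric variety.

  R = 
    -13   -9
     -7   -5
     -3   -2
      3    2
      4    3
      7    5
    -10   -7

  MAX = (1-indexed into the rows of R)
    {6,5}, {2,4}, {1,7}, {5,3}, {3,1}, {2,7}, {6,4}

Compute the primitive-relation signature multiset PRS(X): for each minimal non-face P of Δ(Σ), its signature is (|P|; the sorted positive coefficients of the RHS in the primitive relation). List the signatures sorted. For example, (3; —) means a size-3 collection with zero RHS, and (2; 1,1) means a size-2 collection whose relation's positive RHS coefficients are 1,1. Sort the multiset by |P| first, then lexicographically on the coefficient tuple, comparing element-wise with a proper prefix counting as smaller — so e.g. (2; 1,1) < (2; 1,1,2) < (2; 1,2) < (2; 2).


Minimal non-faces — 14 found among 7 rays, 7 max cones:

  P = {2,6}:  v_{2} + v_{6} = 0  ⟹  sig = (2; —)
  P = {3,4}:  v_{3} + v_{4} = 0  ⟹  sig = (2; —)
  P = {1,4}:  v_{1} + v_{4} = v_{7}  ⟹  sig = (2; 1)
  P = {2,3}:  v_{2} + v_{3} = v_{7}  ⟹  sig = (2; 1)
  P = {2,5}:  v_{2} + v_{5} = v_{3}  ⟹  sig = (2; 1)
  P = {3,6}:  v_{3} + v_{6} = v_{5}  ⟹  sig = (2; 1)
  P = {3,7}:  v_{3} + v_{7} = v_{1}  ⟹  sig = (2; 1)
  P = {4,5}:  v_{4} + v_{5} = v_{6}  ⟹  sig = (2; 1)
  P = {4,7}:  v_{4} + v_{7} = v_{2}  ⟹  sig = (2; 1)
  P = {6,7}:  v_{6} + v_{7} = v_{3}  ⟹  sig = (2; 1)
  P = {1,2}:  v_{1} + v_{2} = 2·v_{7}  ⟹  sig = (2; 2)
  P = {1,6}:  v_{1} + v_{6} = 2·v_{3}  ⟹  sig = (2; 2)
  P = {5,7}:  v_{5} + v_{7} = 2·v_{3}  ⟹  sig = (2; 2)
  P = {1,5}:  v_{1} + v_{5} = 3·v_{3}  ⟹  sig = (2; 3)

Sorted signature multiset PRS(X):
{ (2; —) ×2,  (2; 1) ×8,  (2; 2) ×3,  (2; 3) }


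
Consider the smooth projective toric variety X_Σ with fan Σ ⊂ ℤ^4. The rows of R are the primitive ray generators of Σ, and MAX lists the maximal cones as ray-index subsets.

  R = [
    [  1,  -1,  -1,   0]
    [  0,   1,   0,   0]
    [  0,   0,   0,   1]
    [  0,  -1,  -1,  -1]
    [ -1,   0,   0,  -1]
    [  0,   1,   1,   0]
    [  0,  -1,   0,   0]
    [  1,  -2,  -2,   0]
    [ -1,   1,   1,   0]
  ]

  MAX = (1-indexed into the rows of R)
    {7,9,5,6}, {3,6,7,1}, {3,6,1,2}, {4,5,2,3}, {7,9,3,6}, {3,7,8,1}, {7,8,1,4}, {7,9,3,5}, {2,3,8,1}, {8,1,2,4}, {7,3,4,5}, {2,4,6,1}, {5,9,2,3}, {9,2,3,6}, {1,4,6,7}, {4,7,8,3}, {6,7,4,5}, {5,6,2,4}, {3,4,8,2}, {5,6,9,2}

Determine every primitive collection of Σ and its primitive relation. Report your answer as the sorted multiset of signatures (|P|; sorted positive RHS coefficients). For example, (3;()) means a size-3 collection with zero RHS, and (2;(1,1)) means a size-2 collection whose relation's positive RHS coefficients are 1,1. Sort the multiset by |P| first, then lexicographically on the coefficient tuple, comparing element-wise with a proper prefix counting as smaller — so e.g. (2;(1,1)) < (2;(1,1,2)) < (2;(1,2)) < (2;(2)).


10 collections generate NE(X_Σ); each relation:

  {1,9}:  v_{1} + v_{9} = 0 — sig = (2;())
  {2,7}:  v_{2} + v_{7} = 0 — sig = (2;())
  {1,5}:  v_{1} + v_{5} = v_{4} — sig = (2;(1))
  {4,9}:  v_{4} + v_{9} = v_{5} — sig = (2;(1))
  {6,8}:  v_{6} + v_{8} = v_{1} — sig = (2;(1))
  {8,9}:  v_{8} + v_{9} = v_{3} + v_{4} — sig = (2;(1,1))
  {5,8}:  v_{5} + v_{8} = v_{3} + 2·v_{4} — sig = (2;(1,2))
  {3,4,6}:  v_{3} + v_{4} + v_{6} = 0 — sig = (3;())
  {1,3,4}:  v_{1} + v_{3} + v_{4} = v_{8} — sig = (3;(1))
  {3,5,6}:  v_{3} + v_{5} + v_{6} = v_{9} — sig = (3;(1))

so the primitive-relation signature multiset is
[(2;()), (2;()), (2;(1)), (2;(1)), (2;(1)), (2;(1,1)), (2;(1,2)), (3;()), (3;(1)), (3;(1))]


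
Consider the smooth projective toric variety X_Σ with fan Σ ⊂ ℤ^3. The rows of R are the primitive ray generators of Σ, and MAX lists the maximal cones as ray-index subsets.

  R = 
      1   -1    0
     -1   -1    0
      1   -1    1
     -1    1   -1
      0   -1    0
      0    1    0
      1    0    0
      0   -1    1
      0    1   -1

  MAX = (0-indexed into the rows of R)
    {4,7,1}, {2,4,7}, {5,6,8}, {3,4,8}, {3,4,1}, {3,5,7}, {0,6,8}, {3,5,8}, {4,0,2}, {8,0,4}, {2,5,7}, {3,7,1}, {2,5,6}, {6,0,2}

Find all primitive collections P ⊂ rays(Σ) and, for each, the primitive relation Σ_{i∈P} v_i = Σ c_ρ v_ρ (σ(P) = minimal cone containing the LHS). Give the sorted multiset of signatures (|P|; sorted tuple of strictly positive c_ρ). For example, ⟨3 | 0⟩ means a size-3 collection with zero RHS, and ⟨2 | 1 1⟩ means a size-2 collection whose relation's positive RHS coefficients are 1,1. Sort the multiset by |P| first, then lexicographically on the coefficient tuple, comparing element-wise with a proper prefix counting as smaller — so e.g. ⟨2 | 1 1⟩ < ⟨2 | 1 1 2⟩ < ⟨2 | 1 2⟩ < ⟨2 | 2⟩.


Primitive collections (16):

  P = {2,3}:  v_{2} + v_{3} = 0  so sig = ⟨2 | 0⟩
  P = {4,5}:  v_{4} + v_{5} = 0  so sig = ⟨2 | 0⟩
  P = {7,8}:  v_{7} + v_{8} = 0  so sig = ⟨2 | 0⟩
  P = {0,5}:  v_{0} + v_{5} = v_{6}  so sig = ⟨2 | 1⟩
  P = {1,6}:  v_{1} + v_{6} = v_{4}  so sig = ⟨2 | 1⟩
  P = {2,8}:  v_{2} + v_{8} = v_{6}  so sig = ⟨2 | 1⟩
  P = {3,6}:  v_{3} + v_{6} = v_{8}  so sig = ⟨2 | 1⟩
  P = {4,6}:  v_{4} + v_{6} = v_{0}  so sig = ⟨2 | 1⟩
  P = {6,7}:  v_{6} + v_{7} = v_{2}  so sig = ⟨2 | 1⟩
  P = {0,3}:  v_{0} + v_{3} = v_{4} + v_{8}  so sig = ⟨2 | 1 1⟩
  P = {0,7}:  v_{0} + v_{7} = v_{2} + v_{4}  so sig = ⟨2 | 1 1⟩
  P = {1,2}:  v_{1} + v_{2} = v_{4} + v_{7}  so sig = ⟨2 | 1 1⟩
  P = {1,5}:  v_{1} + v_{5} = v_{3} + v_{7}  so sig = ⟨2 | 1 1⟩
  P = {1,8}:  v_{1} + v_{8} = v_{3} + v_{4}  so sig = ⟨2 | 1 1⟩
  P = {0,1}:  v_{0} + v_{1} = 2·v_{4}  so sig = ⟨2 | 2⟩
  P = {3,4,7}:  v_{3} + v_{4} + v_{7} = v_{1}  so sig = ⟨3 | 1⟩

Sorted signature multiset PRS(X):
    |P|=2: 15 collections, coeffs (), (), (), (1), (1), (1), (1), (1), (1), (1,1), (1,1), (1,1), (1,1), (1,1), (2)
    |P|=3: 1 collection, coeffs (1)


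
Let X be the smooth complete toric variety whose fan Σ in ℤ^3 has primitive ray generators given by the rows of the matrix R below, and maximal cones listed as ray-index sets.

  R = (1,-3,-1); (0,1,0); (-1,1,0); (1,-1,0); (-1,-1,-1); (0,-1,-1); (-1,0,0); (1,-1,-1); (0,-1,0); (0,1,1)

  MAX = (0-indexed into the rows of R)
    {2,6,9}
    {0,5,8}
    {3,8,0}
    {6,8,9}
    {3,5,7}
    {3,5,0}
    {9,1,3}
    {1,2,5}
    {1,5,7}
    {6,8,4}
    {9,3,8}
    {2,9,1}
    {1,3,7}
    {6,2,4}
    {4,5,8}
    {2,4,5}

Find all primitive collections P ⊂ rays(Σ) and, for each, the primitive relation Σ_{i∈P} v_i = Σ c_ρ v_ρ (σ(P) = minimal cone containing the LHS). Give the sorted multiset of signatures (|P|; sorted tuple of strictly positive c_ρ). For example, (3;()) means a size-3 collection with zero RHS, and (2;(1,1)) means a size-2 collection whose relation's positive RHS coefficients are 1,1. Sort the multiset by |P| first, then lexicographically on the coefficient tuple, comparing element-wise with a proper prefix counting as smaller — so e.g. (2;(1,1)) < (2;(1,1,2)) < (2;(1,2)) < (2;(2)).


Σ has 23 primitive collections:

  • {1,8}:  v_{1} + v_{8} = 0 — sig = (2;())
  • {2,3}:  v_{2} + v_{3} = 0 — sig = (2;())
  • {5,9}:  v_{5} + v_{9} = 0 — sig = (2;())
  • {1,6}:  v_{1} + v_{6} = v_{2} — sig = (2;(1))
  • {2,8}:  v_{2} + v_{8} = v_{6} — sig = (2;(1))
  • {3,6}:  v_{3} + v_{6} = v_{8} — sig = (2;(1))
  • {4,9}:  v_{4} + v_{9} = v_{6} — sig = (2;(1))
  • {5,6}:  v_{5} + v_{6} = v_{4} — sig = (2;(1))
  • {6,7}:  v_{6} + v_{7} = v_{5} — sig = (2;(1))
  • {0,1}:  v_{0} + v_{1} = v_{3} + v_{5} — sig = (2;(1,1))
  • {0,2}:  v_{0} + v_{2} = v_{5} + v_{8} — sig = (2;(1,1))
  • {0,9}:  v_{0} + v_{9} = v_{3} + v_{8} — sig = (2;(1,1))
  • {1,4}:  v_{1} + v_{4} = v_{2} + v_{5} — sig = (2;(1,1))
  • {2,7}:  v_{2} + v_{7} = v_{1} + v_{5} — sig = (2;(1,1))
  • {3,4}:  v_{3} + v_{4} = v_{5} + v_{8} — sig = (2;(1,1))
  • {7,8}:  v_{7} + v_{8} = v_{3} + v_{5} — sig = (2;(1,1))
  • {7,9}:  v_{7} + v_{9} = v_{1} + v_{3} — sig = (2;(1,1))
  • {0,6}:  v_{0} + v_{6} = v_{5} + 2·v_{8} — sig = (2;(1,2))
  • {4,7}:  v_{4} + v_{7} = 2·v_{5} — sig = (2;(2))
  • {0,4}:  v_{0} + v_{4} = 2·v_{5} + 2·v_{8} — sig = (2;(2,2))
  • {0,7}:  v_{0} + v_{7} = 2·v_{3} + 2·v_{5} — sig = (2;(2,2))
  • {1,3,5}:  v_{1} + v_{3} + v_{5} = v_{7} — sig = (3;(1))
  • {3,5,8}:  v_{3} + v_{5} + v_{8} = v_{0} — sig = (3;(1))

Signatures (|P|; sorted positive RHS coefficients), sorted:
    (2;())
    (2;())
    (2;())
    (2;(1))
    (2;(1))
    (2;(1))
    (2;(1))
    (2;(1))
    (2;(1))
    (2;(1,1))
    (2;(1,1))
    (2;(1,1))
    (2;(1,1))
    (2;(1,1))
    (2;(1,1))
    (2;(1,1))
    (2;(1,1))
    (2;(1,2))
    (2;(2))
    (2;(2,2))
    (2;(2,2))
    (3;(1))
    (3;(1))


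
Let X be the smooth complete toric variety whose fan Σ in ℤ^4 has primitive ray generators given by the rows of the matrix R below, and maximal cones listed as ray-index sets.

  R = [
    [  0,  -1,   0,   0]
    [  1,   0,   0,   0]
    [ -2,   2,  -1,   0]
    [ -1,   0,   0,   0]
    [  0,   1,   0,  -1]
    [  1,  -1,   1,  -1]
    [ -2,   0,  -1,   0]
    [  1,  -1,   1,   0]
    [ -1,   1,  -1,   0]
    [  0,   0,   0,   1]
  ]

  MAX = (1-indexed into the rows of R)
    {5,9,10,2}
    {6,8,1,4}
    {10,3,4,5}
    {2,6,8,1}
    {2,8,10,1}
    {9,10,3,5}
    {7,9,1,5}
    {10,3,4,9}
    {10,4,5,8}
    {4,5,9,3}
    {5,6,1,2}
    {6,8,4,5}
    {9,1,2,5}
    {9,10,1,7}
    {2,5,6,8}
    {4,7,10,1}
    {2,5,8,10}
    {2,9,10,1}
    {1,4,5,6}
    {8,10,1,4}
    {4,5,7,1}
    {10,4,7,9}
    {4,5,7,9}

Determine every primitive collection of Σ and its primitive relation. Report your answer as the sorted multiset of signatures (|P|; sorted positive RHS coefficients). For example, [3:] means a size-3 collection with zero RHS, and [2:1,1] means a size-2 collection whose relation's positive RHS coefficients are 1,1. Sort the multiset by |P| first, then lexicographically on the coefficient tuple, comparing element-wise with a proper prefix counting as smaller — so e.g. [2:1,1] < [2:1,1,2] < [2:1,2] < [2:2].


Minimal non-faces — 17 found among 10 rays, 23 max cones:

  P = {2,4}:  v_{2} + v_{4} = 0  ⟹  sig = [2:]
  P = {8,9}:  v_{8} + v_{9} = 0  ⟹  sig = [2:]
  P = {6,10}:  v_{6} + v_{10} = v_{8}  ⟹  sig = [2:1]
  P = {1,3}:  v_{1} + v_{3} = v_{4} + v_{9}  ⟹  sig = [2:1,1]
  P = {2,7}:  v_{2} + v_{7} = v_{1} + v_{9}  ⟹  sig = [2:1,1]
  P = {3,6}:  v_{3} + v_{6} = v_{4} + v_{5}  ⟹  sig = [2:1,1]
  P = {6,9}:  v_{6} + v_{9} = v_{1} + v_{5}  ⟹  sig = [2:1,1]
  P = {7,8}:  v_{7} + v_{8} = v_{1} + v_{4}  ⟹  sig = [2:1,1]
  P = {2,3}:  v_{2} + v_{3} = v_{5} + v_{9} + v_{10}  ⟹  sig = [2:1,1,1]
  P = {3,8}:  v_{3} + v_{8} = v_{4} + v_{5} + v_{10}  ⟹  sig = [2:1,1,1]
  P = {6,7}:  v_{6} + v_{7} = 2·v_{1} + v_{4} + v_{5}  ⟹  sig = [2:1,1,2]
  P = {3,7}:  v_{3} + v_{7} = 2·v_{4} + 2·v_{9}  ⟹  sig = [2:2,2]
  P = {1,5,10}:  v_{1} + v_{5} + v_{10} = 0  ⟹  sig = [3:]
  P = {1,4,9}:  v_{1} + v_{4} + v_{9} = v_{7}  ⟹  sig = [3:1]
  P = {1,5,8}:  v_{1} + v_{5} + v_{8} = v_{6}  ⟹  sig = [3:1]
  P = {5,7,10}:  v_{5} + v_{7} + v_{10} = v_{4} + v_{9}  ⟹  sig = [3:1,1]
  P = {4,5,9,10}:  v_{4} + v_{5} + v_{9} + v_{10} = v_{3}  ⟹  sig = [4:1]

Signatures (|P|; sorted positive RHS coefficients), sorted:
    [2:]
    [2:]
    [2:1]
    [2:1,1]
    [2:1,1]
    [2:1,1]
    [2:1,1]
    [2:1,1]
    [2:1,1,1]
    [2:1,1,1]
    [2:1,1,2]
    [2:2,2]
    [3:]
    [3:1]
    [3:1]
    [3:1,1]
    [4:1]


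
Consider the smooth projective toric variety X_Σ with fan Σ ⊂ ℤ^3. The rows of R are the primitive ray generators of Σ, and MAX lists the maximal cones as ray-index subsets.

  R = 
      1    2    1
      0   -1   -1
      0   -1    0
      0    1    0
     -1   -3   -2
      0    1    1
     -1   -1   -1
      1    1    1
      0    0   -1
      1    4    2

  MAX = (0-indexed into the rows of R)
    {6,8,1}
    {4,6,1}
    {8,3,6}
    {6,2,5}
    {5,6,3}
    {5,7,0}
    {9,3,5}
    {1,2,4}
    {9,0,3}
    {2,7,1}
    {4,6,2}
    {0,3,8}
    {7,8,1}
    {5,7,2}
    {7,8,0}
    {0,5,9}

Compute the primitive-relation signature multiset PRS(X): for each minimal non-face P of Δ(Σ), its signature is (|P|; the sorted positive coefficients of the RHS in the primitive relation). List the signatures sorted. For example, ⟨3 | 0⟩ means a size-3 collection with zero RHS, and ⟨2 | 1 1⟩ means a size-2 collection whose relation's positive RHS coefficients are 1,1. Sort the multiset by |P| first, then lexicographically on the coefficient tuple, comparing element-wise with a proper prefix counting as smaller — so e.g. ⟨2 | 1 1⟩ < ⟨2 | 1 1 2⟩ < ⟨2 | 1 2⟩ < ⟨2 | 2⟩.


The 23 primitive collections of Σ (r=10, n=3):

  P = {1,5}:  v_{1} + v_{5} = 0  ⇒ sig = ⟨2 | 0⟩
  P = {2,3}:  v_{2} + v_{3} = 0  ⇒ sig = ⟨2 | 0⟩
  P = {6,7}:  v_{6} + v_{7} = 0  ⇒ sig = ⟨2 | 0⟩
  P = {0,2}:  v_{0} + v_{2} = v_{7}  ⇒ sig = ⟨2 | 1⟩
  P = {0,4}:  v_{0} + v_{4} = v_{1}  ⇒ sig = ⟨2 | 1⟩
  P = {0,6}:  v_{0} + v_{6} = v_{3}  ⇒ sig = ⟨2 | 1⟩
  P = {1,3}:  v_{1} + v_{3} = v_{8}  ⇒ sig = ⟨2 | 1⟩
  P = {2,8}:  v_{2} + v_{8} = v_{1}  ⇒ sig = ⟨2 | 1⟩
  P = {3,7}:  v_{3} + v_{7} = v_{0}  ⇒ sig = ⟨2 | 1⟩
  P = {4,9}:  v_{4} + v_{9} = v_{3}  ⇒ sig = ⟨2 | 1⟩
  P = {5,8}:  v_{5} + v_{8} = v_{3}  ⇒ sig = ⟨2 | 1⟩
  P = {0,1}:  v_{0} + v_{1} = v_{7} + v_{8}  ⇒ sig = ⟨2 | 1 1⟩
  P = {1,9}:  v_{1} + v_{9} = v_{0} + v_{3}  ⇒ sig = ⟨2 | 1 1⟩
  P = {2,9}:  v_{2} + v_{9} = v_{0} + v_{5}  ⇒ sig = ⟨2 | 1 1⟩
  P = {3,4}:  v_{3} + v_{4} = v_{1} + v_{6}  ⇒ sig = ⟨2 | 1 1⟩
  P = {4,5}:  v_{4} + v_{5} = v_{2} + v_{6}  ⇒ sig = ⟨2 | 1 1⟩
  P = {4,7}:  v_{4} + v_{7} = v_{1} + v_{2}  ⇒ sig = ⟨2 | 1 1⟩
  P = {4,8}:  v_{4} + v_{8} = 2·v_{1} + v_{6}  ⇒ sig = ⟨2 | 1 2⟩
  P = {6,9}:  v_{6} + v_{9} = 2·v_{3} + v_{5}  ⇒ sig = ⟨2 | 1 2⟩
  P = {7,9}:  v_{7} + v_{9} = 2·v_{0} + v_{5}  ⇒ sig = ⟨2 | 1 2⟩
  P = {8,9}:  v_{8} + v_{9} = v_{0} + 2·v_{3}  ⇒ sig = ⟨2 | 1 2⟩
  P = {0,3,5}:  v_{0} + v_{3} + v_{5} = v_{9}  ⇒ sig = ⟨3 | 1⟩
  P = {1,2,6}:  v_{1} + v_{2} + v_{6} = v_{4}  ⇒ sig = ⟨3 | 1⟩

Sorted signature multiset PRS(X):
[⟨2 | 0⟩, ⟨2 | 0⟩, ⟨2 | 0⟩, ⟨2 | 1⟩, ⟨2 | 1⟩, ⟨2 | 1⟩, ⟨2 | 1⟩, ⟨2 | 1⟩, ⟨2 | 1⟩, ⟨2 | 1⟩, ⟨2 | 1⟩, ⟨2 | 1 1⟩, ⟨2 | 1 1⟩, ⟨2 | 1 1⟩, ⟨2 | 1 1⟩, ⟨2 | 1 1⟩, ⟨2 | 1 1⟩, ⟨2 | 1 2⟩, ⟨2 | 1 2⟩, ⟨2 | 1 2⟩, ⟨2 | 1 2⟩, ⟨3 | 1⟩, ⟨3 | 1⟩]


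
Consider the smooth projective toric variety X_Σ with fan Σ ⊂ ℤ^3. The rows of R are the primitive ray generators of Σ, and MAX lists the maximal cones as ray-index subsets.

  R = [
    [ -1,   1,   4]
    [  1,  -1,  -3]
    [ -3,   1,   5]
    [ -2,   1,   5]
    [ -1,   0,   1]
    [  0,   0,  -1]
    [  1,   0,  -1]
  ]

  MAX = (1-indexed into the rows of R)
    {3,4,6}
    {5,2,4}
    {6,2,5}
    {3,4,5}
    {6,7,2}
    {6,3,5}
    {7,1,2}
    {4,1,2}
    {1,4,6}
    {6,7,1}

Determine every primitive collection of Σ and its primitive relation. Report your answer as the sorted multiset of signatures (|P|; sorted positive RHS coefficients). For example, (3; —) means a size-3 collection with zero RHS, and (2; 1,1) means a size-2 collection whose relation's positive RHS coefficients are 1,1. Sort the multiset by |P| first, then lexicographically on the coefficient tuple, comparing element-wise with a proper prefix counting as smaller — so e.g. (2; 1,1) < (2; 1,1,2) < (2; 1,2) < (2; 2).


9 collections generate NE(X_Σ); each relation:

  P={5,7}:  v_{5} + v_{7} = 0  so sig = (2; —)
  P={1,5}:  v_{1} + v_{5} = v_{4}  so sig = (2; 1)
  P={4,7}:  v_{4} + v_{7} = v_{1}  so sig = (2; 1)
  P={3,7}:  v_{3} + v_{7} = v_{4} + v_{6}  so sig = (2; 1,1)
  P={1,3}:  v_{1} + v_{3} = 2·v_{4} + v_{6}  so sig = (2; 1,2)
  P={2,3}:  v_{2} + v_{3} = 2·v_{5}  so sig = (2; 2)
  P={1,2,6}:  v_{1} + v_{2} + v_{6} = 0  so sig = (3; —)
  P={2,4,6}:  v_{2} + v_{4} + v_{6} = v_{5}  so sig = (3; 1)
  P={4,5,6}:  v_{4} + v_{5} + v_{6} = v_{3}  so sig = (3; 1)

Hence PRS(X_Σ) =
[(2; —), (2; 1), (2; 1), (2; 1,1), (2; 1,2), (2; 2), (3; —), (3; 1), (3; 1)]


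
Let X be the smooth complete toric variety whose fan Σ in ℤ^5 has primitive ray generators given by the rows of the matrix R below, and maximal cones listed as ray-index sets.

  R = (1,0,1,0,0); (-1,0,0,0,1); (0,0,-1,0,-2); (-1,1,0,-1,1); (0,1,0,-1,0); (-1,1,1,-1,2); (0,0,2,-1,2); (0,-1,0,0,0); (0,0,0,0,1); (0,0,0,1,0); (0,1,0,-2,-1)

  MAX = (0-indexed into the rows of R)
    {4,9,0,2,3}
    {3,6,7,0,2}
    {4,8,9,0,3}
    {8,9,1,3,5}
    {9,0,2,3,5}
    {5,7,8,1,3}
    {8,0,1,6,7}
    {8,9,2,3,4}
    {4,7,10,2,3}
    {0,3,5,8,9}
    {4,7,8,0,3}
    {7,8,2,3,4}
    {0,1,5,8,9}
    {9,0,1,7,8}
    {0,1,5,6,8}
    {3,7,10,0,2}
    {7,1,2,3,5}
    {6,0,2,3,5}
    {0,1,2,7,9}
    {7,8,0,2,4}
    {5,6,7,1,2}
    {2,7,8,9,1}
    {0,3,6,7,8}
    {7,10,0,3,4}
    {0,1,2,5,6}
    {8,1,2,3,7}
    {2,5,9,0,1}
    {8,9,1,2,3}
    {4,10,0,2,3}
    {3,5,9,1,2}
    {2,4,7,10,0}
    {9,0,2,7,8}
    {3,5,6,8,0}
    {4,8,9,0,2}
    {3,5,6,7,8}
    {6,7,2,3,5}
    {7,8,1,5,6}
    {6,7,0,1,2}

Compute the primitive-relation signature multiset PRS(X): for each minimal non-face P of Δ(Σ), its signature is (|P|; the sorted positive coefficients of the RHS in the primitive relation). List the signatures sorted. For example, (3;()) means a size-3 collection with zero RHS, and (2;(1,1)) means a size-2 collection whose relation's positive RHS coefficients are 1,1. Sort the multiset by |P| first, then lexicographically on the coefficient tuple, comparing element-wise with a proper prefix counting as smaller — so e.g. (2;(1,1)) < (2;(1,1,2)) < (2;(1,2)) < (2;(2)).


Σ has 20 primitive collections:

  {1,4}:  v_{1} + v_{4} = v_{3}  ⇒ sig = (2;(1))
  {9,10}:  v_{9} + v_{10} = v_{0} + v_{2} + v_{3}  ⇒ sig = (2;(1,1,1))
  {1,10}:  v_{1} + v_{10} = v_{0} + v_{2} + 2·v_{3} + v_{7}  ⇒ sig = (2;(1,1,1,2))
  {5,10}:  v_{5} + v_{10} = 2·v_{0} + v_{2} + 3·v_{3} + v_{7}  ⇒ sig = (2;(1,1,2,3))
  {4,5}:  v_{4} + v_{5} = v_{0} + 2·v_{3}  ⇒ sig = (2;(1,2))
  {8,10}:  v_{8} + v_{10} = 2·v_{4} + v_{7}  ⇒ sig = (2;(1,2))
  {4,6}:  v_{4} + v_{6} = 2·v_{0} + 2·v_{3} + v_{7}  ⇒ sig = (2;(1,2,2))
  {6,10}:  v_{6} + v_{10} = 3·v_{0} + v_{2} + 3·v_{3} + 2·v_{7}  ⇒ sig = (2;(1,2,3,3))
  {6,9}:  v_{6} + v_{9} = 2·v_{0} + 2·v_{1}  ⇒ sig = (2;(2,2))
  {4,7,9}:  v_{4} + v_{7} + v_{9} = 0  ⇒ sig = (3;())
  {0,1,3}:  v_{0} + v_{1} + v_{3} = v_{5}  ⇒ sig = (3;(1))
  {0,5,7}:  v_{0} + v_{5} + v_{7} = v_{6}  ⇒ sig = (3;(1))
  {2,5,8}:  v_{2} + v_{5} + v_{8} = v_{3}  ⇒ sig = (3;(1))
  {3,7,9}:  v_{3} + v_{7} + v_{9} = v_{1}  ⇒ sig = (3;(1))
  {2,6,8}:  v_{2} + v_{6} + v_{8} = v_{0} + v_{3} + v_{7}  ⇒ sig = (3;(1,1,1))
  {1,3,6}:  v_{1} + v_{3} + v_{6} = 2·v_{5} + v_{7}  ⇒ sig = (3;(1,2))
  {5,7,9}:  v_{5} + v_{7} + v_{9} = v_{0} + 2·v_{1}  ⇒ sig = (3;(1,2))
  {0,1,2,8}:  v_{0} + v_{1} + v_{2} + v_{8} = 0  ⇒ sig = (4;())
  {0,2,3,8}:  v_{0} + v_{2} + v_{3} + v_{8} = v_{4}  ⇒ sig = (4;(1))
  {0,2,3,4,7}:  v_{0} + v_{2} + v_{3} + v_{4} + v_{7} = v_{10}  ⇒ sig = (5;(1))

Sorted signature multiset PRS(X):
{ (2;(1)),  (2;(1,1,1)),  (2;(1,1,1,2)),  (2;(1,1,2,3)),  (2;(1,2)) ×2,  (2;(1,2,2)),  (2;(1,2,3,3)),  (2;(2,2)),  (3;()),  (3;(1)) ×4,  (3;(1,1,1)),  (3;(1,2)) ×2,  (4;()),  (4;(1)),  (5;(1)) }


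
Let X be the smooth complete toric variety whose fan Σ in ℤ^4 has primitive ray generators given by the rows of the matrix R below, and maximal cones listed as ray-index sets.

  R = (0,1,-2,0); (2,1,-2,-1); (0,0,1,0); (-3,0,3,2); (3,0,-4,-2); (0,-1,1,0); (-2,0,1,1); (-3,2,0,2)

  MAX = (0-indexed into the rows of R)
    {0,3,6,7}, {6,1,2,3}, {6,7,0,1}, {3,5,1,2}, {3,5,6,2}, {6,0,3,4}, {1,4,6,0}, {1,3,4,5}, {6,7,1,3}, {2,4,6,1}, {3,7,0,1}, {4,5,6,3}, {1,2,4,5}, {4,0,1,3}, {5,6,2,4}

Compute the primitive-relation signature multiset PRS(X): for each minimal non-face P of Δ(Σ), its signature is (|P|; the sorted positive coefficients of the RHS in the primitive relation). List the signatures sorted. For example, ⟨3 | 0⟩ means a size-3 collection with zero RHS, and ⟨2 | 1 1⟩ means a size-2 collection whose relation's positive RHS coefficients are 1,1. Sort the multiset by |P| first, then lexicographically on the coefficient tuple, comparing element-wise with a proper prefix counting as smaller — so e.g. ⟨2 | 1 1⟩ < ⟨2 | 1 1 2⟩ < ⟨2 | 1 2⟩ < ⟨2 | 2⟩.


|primitive collections| = 9. Relations:

  P = {0,2}:  v_{0} + v_{2} = v_{1} + v_{6}  ⟹  sig = ⟨2 | 1 1⟩
  P = {0,5}:  v_{0} + v_{5} = v_{3} + v_{4}  ⟹  sig = ⟨2 | 1 1⟩
  P = {5,7}:  v_{5} + v_{7} = v_{0} + v_{3}  ⟹  sig = ⟨2 | 1 1⟩
  P = {2,7}:  v_{2} + v_{7} = 2·v_{1} + v_{3} + 2·v_{6}  ⟹  sig = ⟨2 | 1 2 2⟩
  P = {4,7}:  v_{4} + v_{7} = 2·v_{0}  ⟹  sig = ⟨2 | 2⟩
  P = {1,5,6}:  v_{1} + v_{5} + v_{6} = 0  ⟹  sig = ⟨3 | 0⟩
  P = {2,3,4}:  v_{2} + v_{3} + v_{4} = 0  ⟹  sig = ⟨3 | 0⟩
  P = {0,1,3,6}:  v_{0} + v_{1} + v_{3} + v_{6} = v_{7}  ⟹  sig = ⟨4 | 1⟩
  P = {1,3,4,6}:  v_{1} + v_{3} + v_{4} + v_{6} = v_{0}  ⟹  sig = ⟨4 | 1⟩

Sorted signature multiset PRS(X):
    |P|=2: 5 collections, coeffs (1,1), (1,1), (1,1), (1,2,2), (2)
    |P|=3: 2 collections, coeffs (), ()
    |P|=4: 2 collections, coeffs (1), (1)


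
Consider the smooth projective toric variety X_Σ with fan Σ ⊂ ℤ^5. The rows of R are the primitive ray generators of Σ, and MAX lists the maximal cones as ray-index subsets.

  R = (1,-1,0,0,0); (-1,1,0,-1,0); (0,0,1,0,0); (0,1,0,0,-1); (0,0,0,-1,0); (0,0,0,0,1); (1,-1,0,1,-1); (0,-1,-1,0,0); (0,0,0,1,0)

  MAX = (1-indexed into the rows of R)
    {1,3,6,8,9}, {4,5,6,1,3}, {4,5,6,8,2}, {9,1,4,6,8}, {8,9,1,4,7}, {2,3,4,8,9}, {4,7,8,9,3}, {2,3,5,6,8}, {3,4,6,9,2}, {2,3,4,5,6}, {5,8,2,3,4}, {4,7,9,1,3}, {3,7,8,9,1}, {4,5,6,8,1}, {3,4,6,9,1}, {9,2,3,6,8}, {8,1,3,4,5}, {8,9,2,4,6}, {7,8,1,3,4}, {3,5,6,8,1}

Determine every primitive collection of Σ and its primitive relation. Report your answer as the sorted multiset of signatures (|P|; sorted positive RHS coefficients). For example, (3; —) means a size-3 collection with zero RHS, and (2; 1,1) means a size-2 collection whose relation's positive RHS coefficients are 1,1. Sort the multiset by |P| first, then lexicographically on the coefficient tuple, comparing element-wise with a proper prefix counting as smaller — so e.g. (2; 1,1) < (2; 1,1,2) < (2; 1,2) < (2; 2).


|primitive collections| = 7. Relations:

  P = {5,9}:  v_{5} + v_{9} = 0  ⇒ sig = (2; —)
  P = {1,2}:  v_{1} + v_{2} = v_{5}  ⇒ sig = (2; 1)
  P = {6,7}:  v_{6} + v_{7} = v_{1} + v_{9}  ⇒ sig = (2; 1,1)
  P = {2,7}:  v_{2} + v_{7} = v_{3} + v_{4} + v_{8}  ⇒ sig = (2; 1,1,1)
  P = {5,7}:  v_{5} + v_{7} = v_{1} + v_{3} + v_{4} + v_{8}  ⇒ sig = (2; 1,1,1,1)
  P = {3,4,6,8}:  v_{3} + v_{4} + v_{6} + v_{8} = 0  ⇒ sig = (4; —)
  P = {1,3,4,8,9}:  v_{1} + v_{3} + v_{4} + v_{8} + v_{9} = v_{7}  ⇒ sig = (5; 1)

Signatures (|P|; sorted positive RHS coefficients), sorted:
[(2; —), (2; 1), (2; 1,1), (2; 1,1,1), (2; 1,1,1,1), (4; —), (5; 1)]


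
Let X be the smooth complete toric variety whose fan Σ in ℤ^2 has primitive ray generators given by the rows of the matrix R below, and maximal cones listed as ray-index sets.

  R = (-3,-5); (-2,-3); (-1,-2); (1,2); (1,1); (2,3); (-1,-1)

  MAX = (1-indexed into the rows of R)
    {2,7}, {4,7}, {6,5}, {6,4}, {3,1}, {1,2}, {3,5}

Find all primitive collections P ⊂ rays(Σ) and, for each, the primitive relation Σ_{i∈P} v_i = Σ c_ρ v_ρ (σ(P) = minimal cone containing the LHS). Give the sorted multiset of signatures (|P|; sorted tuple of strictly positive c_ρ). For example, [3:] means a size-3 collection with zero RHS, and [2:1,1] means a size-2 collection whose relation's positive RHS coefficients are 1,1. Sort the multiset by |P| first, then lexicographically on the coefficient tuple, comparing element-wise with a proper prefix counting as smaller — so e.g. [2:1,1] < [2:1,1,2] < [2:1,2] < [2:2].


Δ(Σ) — 7 vertices, 14 min non-faces:

  {2,6}:  v_{2} + v_{6} = 0  ⇒ sig = [2:]
  {3,4}:  v_{3} + v_{4} = 0  ⇒ sig = [2:]
  {5,7}:  v_{5} + v_{7} = 0  ⇒ sig = [2:]
  {1,4}:  v_{1} + v_{4} = v_{2}  ⇒ sig = [2:1]
  {1,6}:  v_{1} + v_{6} = v_{3}  ⇒ sig = [2:1]
  {2,3}:  v_{2} + v_{3} = v_{1}  ⇒ sig = [2:1]
  {2,4}:  v_{2} + v_{4} = v_{7}  ⇒ sig = [2:1]
  {2,5}:  v_{2} + v_{5} = v_{3}  ⇒ sig = [2:1]
  {3,6}:  v_{3} + v_{6} = v_{5}  ⇒ sig = [2:1]
  {3,7}:  v_{3} + v_{7} = v_{2}  ⇒ sig = [2:1]
  {4,5}:  v_{4} + v_{5} = v_{6}  ⇒ sig = [2:1]
  {6,7}:  v_{6} + v_{7} = v_{4}  ⇒ sig = [2:1]
  {1,5}:  v_{1} + v_{5} = 2·v_{3}  ⇒ sig = [2:2]
  {1,7}:  v_{1} + v_{7} = 2·v_{2}  ⇒ sig = [2:2]

Signatures (|P|; sorted positive RHS coefficients), sorted:
    |P|=2: 14 collections, coeffs (), (), (), (1), (1), (1), (1), (1), (1), (1), (1), (1), (2), (2)


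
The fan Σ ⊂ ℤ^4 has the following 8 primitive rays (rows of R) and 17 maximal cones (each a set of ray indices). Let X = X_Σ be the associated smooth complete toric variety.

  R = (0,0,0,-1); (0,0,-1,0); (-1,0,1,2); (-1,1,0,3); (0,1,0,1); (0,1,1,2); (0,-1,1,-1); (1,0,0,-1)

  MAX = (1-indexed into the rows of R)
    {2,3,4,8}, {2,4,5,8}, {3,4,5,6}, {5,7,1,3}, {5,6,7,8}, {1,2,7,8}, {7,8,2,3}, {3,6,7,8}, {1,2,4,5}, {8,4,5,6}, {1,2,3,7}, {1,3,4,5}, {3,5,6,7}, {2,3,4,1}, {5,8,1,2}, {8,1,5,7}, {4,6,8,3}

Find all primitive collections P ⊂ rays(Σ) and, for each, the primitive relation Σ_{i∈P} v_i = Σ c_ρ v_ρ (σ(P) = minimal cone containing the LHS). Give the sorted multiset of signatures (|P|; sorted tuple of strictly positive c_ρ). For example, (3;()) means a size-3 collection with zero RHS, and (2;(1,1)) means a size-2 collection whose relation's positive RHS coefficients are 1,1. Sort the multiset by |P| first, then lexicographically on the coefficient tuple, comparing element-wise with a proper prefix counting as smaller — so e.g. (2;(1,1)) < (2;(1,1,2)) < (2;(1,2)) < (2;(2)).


Σ has 8 primitive collections:

  {4,7}:  v_{4} + v_{7} = v_{3} — sig = (2;(1))
  {2,6}:  v_{2} + v_{6} = v_{4} + v_{8} — sig = (2;(1,1))
  {1,6}:  v_{1} + v_{6} = 2·v_{5} + v_{7} — sig = (2;(1,2))
  {2,5,7}:  v_{2} + v_{5} + v_{7} = 0 — sig = (3;())
  {1,4,8}:  v_{1} + v_{4} + v_{8} = v_{5} — sig = (3;(1))
  {2,3,5}:  v_{2} + v_{3} + v_{5} = v_{4} — sig = (3;(1))
  {3,5,8}:  v_{3} + v_{5} + v_{8} = v_{6} — sig = (3;(1))
  {1,3,8}:  v_{1} + v_{3} + v_{8} = v_{5} + v_{7} — sig = (3;(1,1))

so the primitive-relation signature multiset is
{ (2;(1)),  (2;(1,1)),  (2;(1,2)),  (3;()),  (3;(1)) ×3,  (3;(1,1)) }


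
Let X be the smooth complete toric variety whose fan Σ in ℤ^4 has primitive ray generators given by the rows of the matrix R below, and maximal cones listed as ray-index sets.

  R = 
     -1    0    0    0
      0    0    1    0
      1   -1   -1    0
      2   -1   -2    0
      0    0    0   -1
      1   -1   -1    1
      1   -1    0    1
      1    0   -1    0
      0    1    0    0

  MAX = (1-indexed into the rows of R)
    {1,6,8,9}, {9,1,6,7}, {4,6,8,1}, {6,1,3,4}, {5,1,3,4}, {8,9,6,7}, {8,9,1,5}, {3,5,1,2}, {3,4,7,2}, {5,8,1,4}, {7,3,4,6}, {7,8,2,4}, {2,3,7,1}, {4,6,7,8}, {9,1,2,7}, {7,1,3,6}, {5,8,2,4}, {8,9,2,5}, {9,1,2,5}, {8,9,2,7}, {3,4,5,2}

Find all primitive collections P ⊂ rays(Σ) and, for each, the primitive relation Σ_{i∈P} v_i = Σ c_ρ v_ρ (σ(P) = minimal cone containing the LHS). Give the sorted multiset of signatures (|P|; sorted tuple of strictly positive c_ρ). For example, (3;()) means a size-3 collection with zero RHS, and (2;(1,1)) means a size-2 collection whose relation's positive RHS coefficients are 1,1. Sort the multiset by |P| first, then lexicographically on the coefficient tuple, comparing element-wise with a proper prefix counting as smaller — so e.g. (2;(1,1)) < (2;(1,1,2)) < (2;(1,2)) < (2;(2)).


10 minimal non-faces of Δ(Σ) (on 9 rays):

  • {2,6}:  v_{2} + v_{6} = v_{7}  →  sig = (2;(1))
  • {3,8}:  v_{3} + v_{8} = v_{4}  →  sig = (2;(1))
  • {3,9}:  v_{3} + v_{9} = v_{8}  →  sig = (2;(1))
  • {5,6}:  v_{5} + v_{6} = v_{3}  →  sig = (2;(1))
  • {5,7}:  v_{5} + v_{7} = v_{2} + v_{3}  →  sig = (2;(1,1))
  • {4,9}:  v_{4} + v_{9} = 2·v_{8}  →  sig = (2;(2))
  • {1,2,8}:  v_{1} + v_{2} + v_{8} = 0  →  sig = (3;())
  • {1,2,4}:  v_{1} + v_{2} + v_{4} = v_{3}  →  sig = (3;(1))
  • {1,7,8}:  v_{1} + v_{7} + v_{8} = v_{6}  →  sig = (3;(1))
  • {1,4,7}:  v_{1} + v_{4} + v_{7} = v_{3} + v_{6}  →  sig = (3;(1,1))

so the primitive-relation signature multiset is
[(2;(1)), (2;(1)), (2;(1)), (2;(1)), (2;(1,1)), (2;(2)), (3;()), (3;(1)), (3;(1)), (3;(1,1))]


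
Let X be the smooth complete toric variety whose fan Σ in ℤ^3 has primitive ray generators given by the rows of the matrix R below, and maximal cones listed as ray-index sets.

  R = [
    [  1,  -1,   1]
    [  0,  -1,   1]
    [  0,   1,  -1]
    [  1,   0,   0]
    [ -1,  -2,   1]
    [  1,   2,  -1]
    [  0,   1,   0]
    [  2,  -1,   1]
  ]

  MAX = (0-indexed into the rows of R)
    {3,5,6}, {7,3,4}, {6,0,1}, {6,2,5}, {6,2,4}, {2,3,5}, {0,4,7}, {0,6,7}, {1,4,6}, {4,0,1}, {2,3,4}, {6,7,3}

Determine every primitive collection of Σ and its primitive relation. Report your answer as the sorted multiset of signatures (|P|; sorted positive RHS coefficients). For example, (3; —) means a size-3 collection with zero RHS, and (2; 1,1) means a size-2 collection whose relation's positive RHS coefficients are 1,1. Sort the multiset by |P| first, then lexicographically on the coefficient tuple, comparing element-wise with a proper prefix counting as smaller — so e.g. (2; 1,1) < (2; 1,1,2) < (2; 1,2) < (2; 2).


|primitive collections| = 14. Relations:

  {1,2}:  v_{1} + v_{2} = 0 — sig = (2; —)
  {4,5}:  v_{4} + v_{5} = 0 — sig = (2; —)
  {0,2}:  v_{0} + v_{2} = v_{3} — sig = (2; 1)
  {0,3}:  v_{0} + v_{3} = v_{7} — sig = (2; 1)
  {1,3}:  v_{1} + v_{3} = v_{0} — sig = (2; 1)
  {1,5}:  v_{1} + v_{5} = v_{3} + v_{6} — sig = (2; 1,1)
  {0,5}:  v_{0} + v_{5} = 2·v_{3} + v_{6} — sig = (2; 1,2)
  {5,7}:  v_{5} + v_{7} = 3·v_{3} + v_{6} — sig = (2; 1,3)
  {1,7}:  v_{1} + v_{7} = 2·v_{0} — sig = (2; 2)
  {2,7}:  v_{2} + v_{7} = 2·v_{3} — sig = (2; 2)
  {2,3,6}:  v_{2} + v_{3} + v_{6} = v_{5} — sig = (3; 1)
  {3,4,6}:  v_{3} + v_{4} + v_{6} = v_{1} — sig = (3; 1)
  {4,6,7}:  v_{4} + v_{6} + v_{7} = v_{0} + v_{1} — sig = (3; 1,1)
  {0,4,6}:  v_{0} + v_{4} + v_{6} = 2·v_{1} — sig = (3; 2)

Hence PRS(X_Σ) =
    (2; —)
    (2; —)
    (2; 1)
    (2; 1)
    (2; 1)
    (2; 1,1)
    (2; 1,2)
    (2; 1,3)
    (2; 2)
    (2; 2)
    (3; 1)
    (3; 1)
    (3; 1,1)
    (3; 2)


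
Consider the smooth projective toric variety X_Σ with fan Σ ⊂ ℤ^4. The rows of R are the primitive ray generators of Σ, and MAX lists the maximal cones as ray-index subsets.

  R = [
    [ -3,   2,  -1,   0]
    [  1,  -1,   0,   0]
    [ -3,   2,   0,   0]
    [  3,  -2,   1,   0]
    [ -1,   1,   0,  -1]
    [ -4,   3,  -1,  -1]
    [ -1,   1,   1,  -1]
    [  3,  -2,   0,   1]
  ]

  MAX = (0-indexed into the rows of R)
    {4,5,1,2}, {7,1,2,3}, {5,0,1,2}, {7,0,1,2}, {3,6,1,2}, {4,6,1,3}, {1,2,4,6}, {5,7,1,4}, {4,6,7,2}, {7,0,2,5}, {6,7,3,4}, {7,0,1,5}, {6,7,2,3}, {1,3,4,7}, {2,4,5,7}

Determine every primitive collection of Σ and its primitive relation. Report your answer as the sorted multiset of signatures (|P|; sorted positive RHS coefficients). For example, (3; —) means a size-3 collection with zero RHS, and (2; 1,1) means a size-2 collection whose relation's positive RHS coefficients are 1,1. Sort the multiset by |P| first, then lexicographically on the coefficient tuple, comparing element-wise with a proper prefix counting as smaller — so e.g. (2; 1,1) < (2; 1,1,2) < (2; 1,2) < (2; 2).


The 9 primitive collections of Σ (r=8, n=4):

  P = {0,3}:  v_{0} + v_{3} = 0 — sig = (2; —)
  P = {0,4}:  v_{0} + v_{4} = v_{5} — sig = (2; 1)
  P = {3,5}:  v_{3} + v_{5} = v_{4} — sig = (2; 1)
  P = {0,6}:  v_{0} + v_{6} = v_{2} + v_{4} — sig = (2; 1,1)
  P = {5,6}:  v_{5} + v_{6} = v_{2} + 2·v_{4} — sig = (2; 1,2)
  P = {1,6,7}:  v_{1} + v_{6} + v_{7} = v_{3} — sig = (3; 1)
  P = {2,3,4}:  v_{2} + v_{3} + v_{4} = v_{6} — sig = (3; 1)
  P = {1,2,4,7}:  v_{1} + v_{2} + v_{4} + v_{7} = 0 — sig = (4; —)
  P = {1,2,5,7}:  v_{1} + v_{2} + v_{5} + v_{7} = v_{0} — sig = (4; 1)

Hence PRS(X_Σ) =
[(2; —), (2; 1), (2; 1), (2; 1,1), (2; 1,2), (3; 1), (3; 1), (4; —), (4; 1)]


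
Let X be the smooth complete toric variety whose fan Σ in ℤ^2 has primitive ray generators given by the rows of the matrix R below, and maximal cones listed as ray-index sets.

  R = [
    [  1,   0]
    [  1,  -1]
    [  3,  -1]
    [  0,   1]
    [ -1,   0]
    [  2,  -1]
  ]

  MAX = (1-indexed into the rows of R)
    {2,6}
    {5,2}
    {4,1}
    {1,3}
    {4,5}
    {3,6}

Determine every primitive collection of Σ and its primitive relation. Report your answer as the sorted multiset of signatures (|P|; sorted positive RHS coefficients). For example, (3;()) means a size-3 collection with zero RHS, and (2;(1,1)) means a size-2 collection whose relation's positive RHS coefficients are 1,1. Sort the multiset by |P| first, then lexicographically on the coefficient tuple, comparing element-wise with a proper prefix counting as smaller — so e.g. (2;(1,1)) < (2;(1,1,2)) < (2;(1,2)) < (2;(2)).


9 collections generate NE(X_Σ); each relation:

  • {1,5}:  v_{1} + v_{5} = 0  ⇒ sig = (2;())
  • {1,2}:  v_{1} + v_{2} = v_{6}  ⇒ sig = (2;(1))
  • {1,6}:  v_{1} + v_{6} = v_{3}  ⇒ sig = (2;(1))
  • {2,4}:  v_{2} + v_{4} = v_{1}  ⇒ sig = (2;(1))
  • {3,5}:  v_{3} + v_{5} = v_{6}  ⇒ sig = (2;(1))
  • {5,6}:  v_{5} + v_{6} = v_{2}  ⇒ sig = (2;(1))
  • {2,3}:  v_{2} + v_{3} = 2·v_{6}  ⇒ sig = (2;(2))
  • {4,6}:  v_{4} + v_{6} = 2·v_{1}  ⇒ sig = (2;(2))
  • {3,4}:  v_{3} + v_{4} = 3·v_{1}  ⇒ sig = (2;(3))

Signatures (|P|; sorted positive RHS coefficients), sorted:
{ (2;()),  (2;(1)) ×5,  (2;(2)) ×2,  (2;(3)) }
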